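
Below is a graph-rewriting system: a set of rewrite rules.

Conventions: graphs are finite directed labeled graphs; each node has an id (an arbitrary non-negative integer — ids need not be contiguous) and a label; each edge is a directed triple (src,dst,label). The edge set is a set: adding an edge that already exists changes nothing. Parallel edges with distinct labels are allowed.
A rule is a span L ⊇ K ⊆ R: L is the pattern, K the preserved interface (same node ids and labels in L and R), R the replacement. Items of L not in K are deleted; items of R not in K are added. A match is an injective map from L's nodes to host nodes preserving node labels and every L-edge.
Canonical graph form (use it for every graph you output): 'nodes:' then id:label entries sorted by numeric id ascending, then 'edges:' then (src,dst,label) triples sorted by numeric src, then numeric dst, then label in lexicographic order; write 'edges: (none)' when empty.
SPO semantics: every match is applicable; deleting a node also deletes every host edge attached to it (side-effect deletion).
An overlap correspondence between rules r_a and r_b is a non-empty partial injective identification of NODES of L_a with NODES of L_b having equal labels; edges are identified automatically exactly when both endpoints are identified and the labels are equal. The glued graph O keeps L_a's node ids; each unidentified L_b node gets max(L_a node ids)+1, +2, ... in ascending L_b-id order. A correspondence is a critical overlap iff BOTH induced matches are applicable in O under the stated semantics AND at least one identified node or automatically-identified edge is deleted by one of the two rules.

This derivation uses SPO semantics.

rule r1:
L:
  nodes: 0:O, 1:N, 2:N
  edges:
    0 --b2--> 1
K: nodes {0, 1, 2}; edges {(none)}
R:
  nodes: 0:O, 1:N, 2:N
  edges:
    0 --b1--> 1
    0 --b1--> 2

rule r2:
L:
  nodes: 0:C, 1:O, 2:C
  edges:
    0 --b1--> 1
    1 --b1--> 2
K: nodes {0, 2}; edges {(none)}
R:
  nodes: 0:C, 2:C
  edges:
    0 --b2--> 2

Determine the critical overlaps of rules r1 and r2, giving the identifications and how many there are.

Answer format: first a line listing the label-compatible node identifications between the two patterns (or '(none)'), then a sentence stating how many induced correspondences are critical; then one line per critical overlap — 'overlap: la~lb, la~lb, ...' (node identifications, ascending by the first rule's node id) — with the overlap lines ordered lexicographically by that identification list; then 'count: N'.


label-compatible node identifications between L(r1) and L(r2): 0~1
1 of the induced correspondences is a critical overlap of r1 and r2.
overlap: 0~1
count: 1


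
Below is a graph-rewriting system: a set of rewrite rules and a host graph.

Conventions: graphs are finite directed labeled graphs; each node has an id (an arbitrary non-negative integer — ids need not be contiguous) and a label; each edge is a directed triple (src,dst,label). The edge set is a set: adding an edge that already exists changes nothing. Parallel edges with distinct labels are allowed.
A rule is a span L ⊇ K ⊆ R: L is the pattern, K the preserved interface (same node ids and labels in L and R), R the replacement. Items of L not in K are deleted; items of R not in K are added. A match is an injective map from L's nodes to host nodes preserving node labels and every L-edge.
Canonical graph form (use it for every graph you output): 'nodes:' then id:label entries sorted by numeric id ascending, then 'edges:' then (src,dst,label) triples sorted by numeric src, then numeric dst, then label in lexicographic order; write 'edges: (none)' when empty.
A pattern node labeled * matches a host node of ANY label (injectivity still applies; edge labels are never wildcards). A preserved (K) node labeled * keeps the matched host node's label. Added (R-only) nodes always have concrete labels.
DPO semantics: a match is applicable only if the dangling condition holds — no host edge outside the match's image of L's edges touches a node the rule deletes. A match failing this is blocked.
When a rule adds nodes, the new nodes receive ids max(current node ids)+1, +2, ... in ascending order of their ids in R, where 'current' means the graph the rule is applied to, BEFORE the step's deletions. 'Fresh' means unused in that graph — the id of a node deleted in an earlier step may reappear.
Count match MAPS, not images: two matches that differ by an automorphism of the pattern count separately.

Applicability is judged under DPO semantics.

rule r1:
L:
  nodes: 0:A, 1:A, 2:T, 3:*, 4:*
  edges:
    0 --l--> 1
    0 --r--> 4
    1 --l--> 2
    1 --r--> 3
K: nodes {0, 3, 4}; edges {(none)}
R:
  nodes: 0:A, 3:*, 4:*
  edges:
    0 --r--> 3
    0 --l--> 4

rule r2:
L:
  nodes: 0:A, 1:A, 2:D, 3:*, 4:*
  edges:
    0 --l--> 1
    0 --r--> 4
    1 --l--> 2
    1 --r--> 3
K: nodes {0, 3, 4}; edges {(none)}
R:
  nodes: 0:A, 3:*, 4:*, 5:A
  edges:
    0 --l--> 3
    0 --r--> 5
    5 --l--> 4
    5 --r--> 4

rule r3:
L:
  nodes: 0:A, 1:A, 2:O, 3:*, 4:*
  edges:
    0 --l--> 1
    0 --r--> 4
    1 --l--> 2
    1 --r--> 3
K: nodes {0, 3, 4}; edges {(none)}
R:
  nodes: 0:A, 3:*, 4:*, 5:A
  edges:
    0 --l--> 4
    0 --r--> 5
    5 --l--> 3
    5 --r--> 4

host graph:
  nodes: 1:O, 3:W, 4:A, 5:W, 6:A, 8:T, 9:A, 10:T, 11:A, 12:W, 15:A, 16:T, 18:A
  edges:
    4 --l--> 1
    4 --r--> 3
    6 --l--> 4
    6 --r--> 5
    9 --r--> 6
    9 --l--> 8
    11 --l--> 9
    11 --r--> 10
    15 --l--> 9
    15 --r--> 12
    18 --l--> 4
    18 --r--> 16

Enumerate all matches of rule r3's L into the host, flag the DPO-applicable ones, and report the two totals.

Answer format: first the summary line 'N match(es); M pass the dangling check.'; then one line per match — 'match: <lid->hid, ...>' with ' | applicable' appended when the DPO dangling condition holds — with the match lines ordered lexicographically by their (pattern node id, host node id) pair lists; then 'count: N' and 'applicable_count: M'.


2 match(es); 0 pass the dangling check.
match: 0->6, 1->4, 2->1, 3->3, 4->5
match: 0->18, 1->4, 2->1, 3->3, 4->16
count: 2
applicable_count: 0


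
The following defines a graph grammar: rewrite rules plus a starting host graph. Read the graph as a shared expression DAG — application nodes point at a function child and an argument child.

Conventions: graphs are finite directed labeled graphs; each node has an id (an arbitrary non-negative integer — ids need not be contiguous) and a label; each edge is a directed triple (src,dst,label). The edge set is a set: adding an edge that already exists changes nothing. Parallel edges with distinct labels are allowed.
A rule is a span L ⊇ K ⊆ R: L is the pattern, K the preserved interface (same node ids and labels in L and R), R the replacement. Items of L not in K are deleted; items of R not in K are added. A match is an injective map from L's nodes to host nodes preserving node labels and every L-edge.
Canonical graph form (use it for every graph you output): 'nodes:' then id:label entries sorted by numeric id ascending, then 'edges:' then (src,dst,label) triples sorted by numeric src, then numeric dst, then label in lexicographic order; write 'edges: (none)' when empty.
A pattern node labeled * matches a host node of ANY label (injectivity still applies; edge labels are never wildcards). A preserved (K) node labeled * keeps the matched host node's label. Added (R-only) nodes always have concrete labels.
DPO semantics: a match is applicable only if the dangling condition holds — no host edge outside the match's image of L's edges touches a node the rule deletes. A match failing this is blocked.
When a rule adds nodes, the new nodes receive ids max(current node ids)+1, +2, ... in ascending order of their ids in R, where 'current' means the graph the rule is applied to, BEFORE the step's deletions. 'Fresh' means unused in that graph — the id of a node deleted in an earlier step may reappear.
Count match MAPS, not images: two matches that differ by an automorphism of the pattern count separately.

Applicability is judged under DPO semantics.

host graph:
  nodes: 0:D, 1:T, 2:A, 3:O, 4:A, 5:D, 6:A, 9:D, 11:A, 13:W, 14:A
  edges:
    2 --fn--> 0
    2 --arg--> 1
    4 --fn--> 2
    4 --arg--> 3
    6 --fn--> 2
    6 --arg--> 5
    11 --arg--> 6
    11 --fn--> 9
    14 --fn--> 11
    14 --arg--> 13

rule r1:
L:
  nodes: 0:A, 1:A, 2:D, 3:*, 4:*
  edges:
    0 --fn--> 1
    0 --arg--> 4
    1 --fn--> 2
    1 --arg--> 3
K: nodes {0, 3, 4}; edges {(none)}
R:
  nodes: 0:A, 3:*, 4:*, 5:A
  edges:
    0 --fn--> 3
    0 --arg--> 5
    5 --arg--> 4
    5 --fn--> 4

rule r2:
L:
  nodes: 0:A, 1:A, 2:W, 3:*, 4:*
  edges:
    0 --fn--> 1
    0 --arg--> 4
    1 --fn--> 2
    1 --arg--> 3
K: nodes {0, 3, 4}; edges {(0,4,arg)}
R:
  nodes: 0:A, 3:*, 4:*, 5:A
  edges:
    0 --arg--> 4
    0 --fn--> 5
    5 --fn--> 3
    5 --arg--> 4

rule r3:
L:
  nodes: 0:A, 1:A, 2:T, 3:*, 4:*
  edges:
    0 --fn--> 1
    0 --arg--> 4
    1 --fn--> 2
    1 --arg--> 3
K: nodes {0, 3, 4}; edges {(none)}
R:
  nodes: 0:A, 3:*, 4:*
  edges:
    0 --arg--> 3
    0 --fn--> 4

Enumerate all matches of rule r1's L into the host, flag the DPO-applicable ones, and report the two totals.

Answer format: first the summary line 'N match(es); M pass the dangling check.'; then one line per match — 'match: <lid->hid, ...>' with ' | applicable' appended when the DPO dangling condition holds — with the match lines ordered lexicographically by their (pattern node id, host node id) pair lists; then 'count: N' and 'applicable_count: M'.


3 match(es); 1 pass the dangling check.
match: 0->4, 1->2, 2->0, 3->1, 4->3
match: 0->6, 1->2, 2->0, 3->1, 4->5
match: 0->14, 1->11, 2->9, 3->6, 4->13 | applicable
count: 3
applicable_count: 1


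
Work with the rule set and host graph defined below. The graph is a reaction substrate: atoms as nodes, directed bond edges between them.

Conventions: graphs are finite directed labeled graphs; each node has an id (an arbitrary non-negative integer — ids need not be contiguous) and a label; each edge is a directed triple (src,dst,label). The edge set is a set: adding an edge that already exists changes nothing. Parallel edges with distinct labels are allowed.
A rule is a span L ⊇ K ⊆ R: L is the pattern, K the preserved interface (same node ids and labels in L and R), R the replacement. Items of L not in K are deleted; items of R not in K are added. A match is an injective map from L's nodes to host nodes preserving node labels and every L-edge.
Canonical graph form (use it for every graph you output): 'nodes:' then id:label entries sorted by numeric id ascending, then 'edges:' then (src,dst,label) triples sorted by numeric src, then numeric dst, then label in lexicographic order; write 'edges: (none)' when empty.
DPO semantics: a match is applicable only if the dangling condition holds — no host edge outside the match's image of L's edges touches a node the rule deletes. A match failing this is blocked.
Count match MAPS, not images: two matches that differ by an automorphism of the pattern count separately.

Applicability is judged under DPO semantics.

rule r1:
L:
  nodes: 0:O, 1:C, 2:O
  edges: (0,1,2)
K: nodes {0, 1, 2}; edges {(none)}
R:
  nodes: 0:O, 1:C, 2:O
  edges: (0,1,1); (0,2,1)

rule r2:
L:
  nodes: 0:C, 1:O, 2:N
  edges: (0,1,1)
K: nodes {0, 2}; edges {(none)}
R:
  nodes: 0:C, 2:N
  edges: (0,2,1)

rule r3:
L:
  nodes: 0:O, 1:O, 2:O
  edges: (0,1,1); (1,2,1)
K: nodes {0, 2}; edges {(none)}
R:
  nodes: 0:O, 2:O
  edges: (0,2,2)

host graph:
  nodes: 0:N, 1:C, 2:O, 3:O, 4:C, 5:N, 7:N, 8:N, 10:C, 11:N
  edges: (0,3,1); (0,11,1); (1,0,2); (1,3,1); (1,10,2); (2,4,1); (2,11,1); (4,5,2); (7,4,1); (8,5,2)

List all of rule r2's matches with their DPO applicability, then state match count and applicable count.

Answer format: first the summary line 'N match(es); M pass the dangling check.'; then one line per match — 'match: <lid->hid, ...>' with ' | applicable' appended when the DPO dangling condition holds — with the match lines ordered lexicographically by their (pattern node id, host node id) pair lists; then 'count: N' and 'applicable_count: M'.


5 match(es); 0 pass the dangling check.
match: 0->1, 1->3, 2->0
match: 0->1, 1->3, 2->5
match: 0->1, 1->3, 2->7
match: 0->1, 1->3, 2->8
match: 0->1, 1->3, 2->11
count: 5
applicable_count: 0


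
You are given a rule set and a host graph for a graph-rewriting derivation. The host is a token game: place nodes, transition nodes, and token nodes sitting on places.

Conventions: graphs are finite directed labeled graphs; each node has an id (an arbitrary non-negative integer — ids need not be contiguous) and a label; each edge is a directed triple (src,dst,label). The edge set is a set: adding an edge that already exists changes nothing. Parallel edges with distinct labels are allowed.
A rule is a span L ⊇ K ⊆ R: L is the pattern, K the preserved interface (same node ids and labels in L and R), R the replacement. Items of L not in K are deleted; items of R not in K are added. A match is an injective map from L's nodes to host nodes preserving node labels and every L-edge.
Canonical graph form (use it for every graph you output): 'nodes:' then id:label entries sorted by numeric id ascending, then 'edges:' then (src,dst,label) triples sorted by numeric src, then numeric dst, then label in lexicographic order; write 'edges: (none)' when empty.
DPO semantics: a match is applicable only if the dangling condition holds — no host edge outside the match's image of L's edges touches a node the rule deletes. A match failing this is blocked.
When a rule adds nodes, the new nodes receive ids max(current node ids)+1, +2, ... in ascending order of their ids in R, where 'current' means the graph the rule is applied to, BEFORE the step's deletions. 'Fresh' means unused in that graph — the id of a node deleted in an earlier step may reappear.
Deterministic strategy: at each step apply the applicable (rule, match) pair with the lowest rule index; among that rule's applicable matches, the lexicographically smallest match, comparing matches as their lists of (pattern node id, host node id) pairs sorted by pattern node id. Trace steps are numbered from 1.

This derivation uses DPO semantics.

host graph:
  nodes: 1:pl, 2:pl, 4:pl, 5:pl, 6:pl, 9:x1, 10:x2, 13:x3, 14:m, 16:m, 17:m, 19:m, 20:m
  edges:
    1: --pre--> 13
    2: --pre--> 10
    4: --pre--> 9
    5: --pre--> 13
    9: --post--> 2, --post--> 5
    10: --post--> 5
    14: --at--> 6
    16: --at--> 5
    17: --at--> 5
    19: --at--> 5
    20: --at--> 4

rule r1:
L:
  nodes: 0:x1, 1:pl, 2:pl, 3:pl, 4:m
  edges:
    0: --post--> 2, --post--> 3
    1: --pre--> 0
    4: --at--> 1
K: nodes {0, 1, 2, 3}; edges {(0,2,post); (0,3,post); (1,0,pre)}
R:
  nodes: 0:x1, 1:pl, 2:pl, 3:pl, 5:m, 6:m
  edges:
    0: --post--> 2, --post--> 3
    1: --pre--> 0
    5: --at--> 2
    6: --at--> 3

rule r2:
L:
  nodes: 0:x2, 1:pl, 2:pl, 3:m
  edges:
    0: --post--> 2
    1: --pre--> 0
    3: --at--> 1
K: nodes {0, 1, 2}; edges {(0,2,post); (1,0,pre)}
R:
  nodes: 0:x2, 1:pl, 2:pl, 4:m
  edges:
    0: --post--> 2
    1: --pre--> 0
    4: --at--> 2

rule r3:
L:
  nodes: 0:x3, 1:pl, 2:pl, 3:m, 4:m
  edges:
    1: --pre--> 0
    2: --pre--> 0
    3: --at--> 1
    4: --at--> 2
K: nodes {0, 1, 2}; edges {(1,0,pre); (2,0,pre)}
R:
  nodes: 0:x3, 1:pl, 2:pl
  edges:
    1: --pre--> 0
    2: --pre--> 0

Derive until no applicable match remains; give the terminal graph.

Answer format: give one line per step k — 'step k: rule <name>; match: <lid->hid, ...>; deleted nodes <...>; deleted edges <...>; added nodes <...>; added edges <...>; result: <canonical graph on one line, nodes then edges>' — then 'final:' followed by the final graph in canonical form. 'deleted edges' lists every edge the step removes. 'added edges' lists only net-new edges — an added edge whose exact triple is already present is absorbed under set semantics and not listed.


step 1: rule r1; match: 0->9, 1->4, 2->2, 3->5, 4->20; deleted nodes 20; deleted edges (20,4,at); added nodes 21, 22; added edges (21,2,at); (22,5,at); result: nodes: 1:pl, 2:pl, 4:pl, 5:pl, 6:pl, 9:x1, 10:x2, 13:x3, 14:m, 16:m, 17:m, 19:m, 21:m, 22:m edges: (1,13,pre); (2,10,pre); (4,9,pre); (5,13,pre); (9,2,post); (9,5,post); (10,5,post); (14,6,at); (16,5,at); (17,5,at); (19,5,at); (21,2,at); (22,5,at)
step 2: rule r2; match: 0->10, 1->2, 2->5, 3->21; deleted nodes 21; deleted edges (21,2,at); added nodes 23; added edges (23,5,at); result: nodes: 1:pl, 2:pl, 4:pl, 5:pl, 6:pl, 9:x1, 10:x2, 13:x3, 14:m, 16:m, 17:m, 19:m, 22:m, 23:m edges: (1,13,pre); (2,10,pre); (4,9,pre); (5,13,pre); (9,2,post); (9,5,post); (10,5,post); (14,6,at); (16,5,at); (17,5,at); (19,5,at); (22,5,at); (23,5,at)
final:
nodes: 1:pl, 2:pl, 4:pl, 5:pl, 6:pl, 9:x1, 10:x2, 13:x3, 14:m, 16:m, 17:m, 19:m, 22:m, 23:m
edges: (1,13,pre); (2,10,pre); (4,9,pre); (5,13,pre); (9,2,post); (9,5,post); (10,5,post); (14,6,at); (16,5,at); (17,5,at); (19,5,at); (22,5,at); (23,5,at)


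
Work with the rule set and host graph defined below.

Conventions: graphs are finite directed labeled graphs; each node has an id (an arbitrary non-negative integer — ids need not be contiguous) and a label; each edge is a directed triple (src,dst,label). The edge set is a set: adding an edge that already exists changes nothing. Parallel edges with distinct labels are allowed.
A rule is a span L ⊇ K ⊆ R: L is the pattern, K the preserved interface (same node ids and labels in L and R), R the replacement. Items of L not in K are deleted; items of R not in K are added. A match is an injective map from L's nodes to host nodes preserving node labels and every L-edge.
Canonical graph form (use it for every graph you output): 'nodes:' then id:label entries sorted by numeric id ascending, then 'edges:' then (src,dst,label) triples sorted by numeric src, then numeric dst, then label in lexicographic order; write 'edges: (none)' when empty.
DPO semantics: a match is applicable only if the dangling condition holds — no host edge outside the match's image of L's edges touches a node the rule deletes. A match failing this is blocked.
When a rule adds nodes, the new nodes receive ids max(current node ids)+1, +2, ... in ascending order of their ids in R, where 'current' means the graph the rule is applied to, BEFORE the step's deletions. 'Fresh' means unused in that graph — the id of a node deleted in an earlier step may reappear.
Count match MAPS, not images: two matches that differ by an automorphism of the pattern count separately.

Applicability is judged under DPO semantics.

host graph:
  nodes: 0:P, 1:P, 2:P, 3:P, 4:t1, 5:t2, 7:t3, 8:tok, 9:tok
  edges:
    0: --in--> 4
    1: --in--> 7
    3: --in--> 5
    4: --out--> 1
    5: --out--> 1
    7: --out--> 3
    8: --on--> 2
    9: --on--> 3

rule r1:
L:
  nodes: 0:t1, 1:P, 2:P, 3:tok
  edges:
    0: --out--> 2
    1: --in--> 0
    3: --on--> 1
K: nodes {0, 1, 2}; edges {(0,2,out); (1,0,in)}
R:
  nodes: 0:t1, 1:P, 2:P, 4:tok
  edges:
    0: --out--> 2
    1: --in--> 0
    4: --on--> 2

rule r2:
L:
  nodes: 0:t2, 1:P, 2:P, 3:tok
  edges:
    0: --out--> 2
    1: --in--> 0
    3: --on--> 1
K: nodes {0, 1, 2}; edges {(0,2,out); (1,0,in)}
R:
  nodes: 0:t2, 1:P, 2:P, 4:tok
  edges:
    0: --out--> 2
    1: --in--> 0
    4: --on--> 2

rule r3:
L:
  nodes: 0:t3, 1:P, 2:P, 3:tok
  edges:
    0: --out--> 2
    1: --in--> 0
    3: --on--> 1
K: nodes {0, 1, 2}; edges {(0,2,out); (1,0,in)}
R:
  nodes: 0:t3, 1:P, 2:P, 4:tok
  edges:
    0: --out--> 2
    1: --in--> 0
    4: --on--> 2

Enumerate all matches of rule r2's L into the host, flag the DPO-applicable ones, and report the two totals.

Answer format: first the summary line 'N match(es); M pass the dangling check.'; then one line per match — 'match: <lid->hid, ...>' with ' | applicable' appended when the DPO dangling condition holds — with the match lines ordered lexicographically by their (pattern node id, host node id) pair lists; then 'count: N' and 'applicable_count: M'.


1 match(es); 1 pass the dangling check.
match: 0->5, 1->3, 2->1, 3->9 | applicable
count: 1
applicable_count: 1


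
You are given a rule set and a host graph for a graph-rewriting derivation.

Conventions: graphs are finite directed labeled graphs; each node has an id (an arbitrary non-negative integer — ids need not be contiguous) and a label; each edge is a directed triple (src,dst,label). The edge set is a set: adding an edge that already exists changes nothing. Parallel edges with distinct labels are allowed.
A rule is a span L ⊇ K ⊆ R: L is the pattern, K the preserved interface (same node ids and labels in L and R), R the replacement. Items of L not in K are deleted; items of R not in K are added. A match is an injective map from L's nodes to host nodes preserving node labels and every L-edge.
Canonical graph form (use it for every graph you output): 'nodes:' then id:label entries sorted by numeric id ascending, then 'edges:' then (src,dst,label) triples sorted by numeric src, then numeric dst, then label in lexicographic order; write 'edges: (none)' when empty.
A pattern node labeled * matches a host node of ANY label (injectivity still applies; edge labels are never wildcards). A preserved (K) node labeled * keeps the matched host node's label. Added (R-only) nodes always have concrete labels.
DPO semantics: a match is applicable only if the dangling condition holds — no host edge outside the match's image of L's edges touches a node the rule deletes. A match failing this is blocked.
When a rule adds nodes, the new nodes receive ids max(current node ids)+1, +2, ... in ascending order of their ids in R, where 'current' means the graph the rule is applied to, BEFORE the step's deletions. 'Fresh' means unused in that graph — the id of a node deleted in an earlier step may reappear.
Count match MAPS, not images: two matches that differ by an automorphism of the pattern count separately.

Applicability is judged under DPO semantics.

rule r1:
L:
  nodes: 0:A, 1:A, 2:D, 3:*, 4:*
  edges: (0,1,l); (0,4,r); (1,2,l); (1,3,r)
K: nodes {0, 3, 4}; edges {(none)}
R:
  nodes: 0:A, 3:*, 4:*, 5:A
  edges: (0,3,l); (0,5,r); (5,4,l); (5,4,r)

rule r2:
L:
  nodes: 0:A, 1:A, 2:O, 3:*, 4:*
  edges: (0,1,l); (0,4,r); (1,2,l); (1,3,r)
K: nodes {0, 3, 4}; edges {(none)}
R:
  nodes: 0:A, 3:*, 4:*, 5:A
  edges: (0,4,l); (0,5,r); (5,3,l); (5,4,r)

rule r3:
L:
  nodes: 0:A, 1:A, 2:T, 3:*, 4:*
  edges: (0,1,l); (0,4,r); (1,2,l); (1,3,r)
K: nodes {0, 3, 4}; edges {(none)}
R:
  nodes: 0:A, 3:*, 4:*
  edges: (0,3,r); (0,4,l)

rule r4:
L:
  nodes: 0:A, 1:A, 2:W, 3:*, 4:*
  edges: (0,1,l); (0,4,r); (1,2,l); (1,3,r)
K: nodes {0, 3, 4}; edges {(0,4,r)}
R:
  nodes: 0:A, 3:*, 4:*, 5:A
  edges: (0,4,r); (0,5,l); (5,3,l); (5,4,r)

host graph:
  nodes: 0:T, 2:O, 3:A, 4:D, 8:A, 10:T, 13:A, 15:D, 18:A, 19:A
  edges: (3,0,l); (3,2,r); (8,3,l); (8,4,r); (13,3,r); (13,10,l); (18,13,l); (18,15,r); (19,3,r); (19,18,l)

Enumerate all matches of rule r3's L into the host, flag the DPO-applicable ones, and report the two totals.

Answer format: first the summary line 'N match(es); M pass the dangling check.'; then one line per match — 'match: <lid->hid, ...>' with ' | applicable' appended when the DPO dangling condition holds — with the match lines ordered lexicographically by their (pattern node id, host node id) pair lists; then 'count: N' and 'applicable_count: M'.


2 match(es); 1 pass the dangling check.
match: 0->8, 1->3, 2->0, 3->2, 4->4
match: 0->18, 1->13, 2->10, 3->3, 4->15 | applicable
count: 2
applicable_count: 1


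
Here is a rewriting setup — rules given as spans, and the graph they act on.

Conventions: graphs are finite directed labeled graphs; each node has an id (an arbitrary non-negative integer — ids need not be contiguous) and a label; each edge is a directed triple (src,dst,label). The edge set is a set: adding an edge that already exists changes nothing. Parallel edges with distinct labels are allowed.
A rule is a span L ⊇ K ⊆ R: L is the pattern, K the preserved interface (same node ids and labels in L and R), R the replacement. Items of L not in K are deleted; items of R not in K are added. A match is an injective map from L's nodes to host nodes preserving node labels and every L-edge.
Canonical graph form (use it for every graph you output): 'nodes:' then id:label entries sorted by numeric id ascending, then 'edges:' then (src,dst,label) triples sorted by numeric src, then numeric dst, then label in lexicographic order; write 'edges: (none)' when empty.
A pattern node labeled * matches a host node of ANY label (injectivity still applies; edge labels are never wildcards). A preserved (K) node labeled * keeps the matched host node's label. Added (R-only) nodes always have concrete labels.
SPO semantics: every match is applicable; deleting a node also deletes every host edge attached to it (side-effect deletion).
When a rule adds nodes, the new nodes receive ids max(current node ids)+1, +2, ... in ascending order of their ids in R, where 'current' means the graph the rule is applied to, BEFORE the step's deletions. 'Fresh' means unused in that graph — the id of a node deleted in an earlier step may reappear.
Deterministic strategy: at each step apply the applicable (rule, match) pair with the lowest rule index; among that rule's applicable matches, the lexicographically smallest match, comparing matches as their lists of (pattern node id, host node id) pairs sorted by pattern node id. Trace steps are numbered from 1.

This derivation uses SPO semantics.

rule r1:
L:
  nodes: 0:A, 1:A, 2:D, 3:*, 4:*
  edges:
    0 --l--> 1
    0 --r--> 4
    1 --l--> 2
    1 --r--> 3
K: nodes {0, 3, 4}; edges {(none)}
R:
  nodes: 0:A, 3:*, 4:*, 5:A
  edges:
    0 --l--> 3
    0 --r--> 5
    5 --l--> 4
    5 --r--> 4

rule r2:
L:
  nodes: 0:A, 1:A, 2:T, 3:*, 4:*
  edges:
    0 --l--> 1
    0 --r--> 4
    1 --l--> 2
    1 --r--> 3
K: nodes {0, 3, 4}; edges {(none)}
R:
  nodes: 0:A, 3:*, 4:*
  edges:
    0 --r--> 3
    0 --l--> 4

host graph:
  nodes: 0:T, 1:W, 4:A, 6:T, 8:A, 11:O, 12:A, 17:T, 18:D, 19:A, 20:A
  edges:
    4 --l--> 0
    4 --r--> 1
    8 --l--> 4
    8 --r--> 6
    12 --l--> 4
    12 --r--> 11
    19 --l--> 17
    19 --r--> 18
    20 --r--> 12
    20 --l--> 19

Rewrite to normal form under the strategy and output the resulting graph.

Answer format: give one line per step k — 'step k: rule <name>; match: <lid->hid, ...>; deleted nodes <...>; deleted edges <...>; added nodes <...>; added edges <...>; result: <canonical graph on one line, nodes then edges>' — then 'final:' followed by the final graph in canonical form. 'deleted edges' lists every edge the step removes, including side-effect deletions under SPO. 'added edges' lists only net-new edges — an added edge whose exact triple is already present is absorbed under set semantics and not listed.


step 1: rule r2; match: 0->8, 1->4, 2->0, 3->1, 4->6; deleted nodes 0, 4; deleted edges (4,0,l); (4,1,r); (8,4,l); (8,6,r); (12,4,l); added nodes (none); added edges (8,1,r); (8,6,l); result: nodes: 1:W, 6:T, 8:A, 11:O, 12:A, 17:T, 18:D, 19:A, 20:A edges: (8,1,r); (8,6,l); (12,11,r); (19,17,l); (19,18,r); (20,12,r); (20,19,l)
step 2: rule r2; match: 0->20, 1->19, 2->17, 3->18, 4->12; deleted nodes 17, 19; deleted edges (19,17,l); (19,18,r); (20,12,r); (20,19,l); added nodes (none); added edges (20,12,l); (20,18,r); result: nodes: 1:W, 6:T, 8:A, 11:O, 12:A, 18:D, 20:A edges: (8,1,r); (8,6,l); (12,11,r); (20,12,l); (20,18,r)
final:
nodes: 1:W, 6:T, 8:A, 11:O, 12:A, 18:D, 20:A
edges: (8,1,r); (8,6,l); (12,11,r); (20,12,l); (20,18,r)


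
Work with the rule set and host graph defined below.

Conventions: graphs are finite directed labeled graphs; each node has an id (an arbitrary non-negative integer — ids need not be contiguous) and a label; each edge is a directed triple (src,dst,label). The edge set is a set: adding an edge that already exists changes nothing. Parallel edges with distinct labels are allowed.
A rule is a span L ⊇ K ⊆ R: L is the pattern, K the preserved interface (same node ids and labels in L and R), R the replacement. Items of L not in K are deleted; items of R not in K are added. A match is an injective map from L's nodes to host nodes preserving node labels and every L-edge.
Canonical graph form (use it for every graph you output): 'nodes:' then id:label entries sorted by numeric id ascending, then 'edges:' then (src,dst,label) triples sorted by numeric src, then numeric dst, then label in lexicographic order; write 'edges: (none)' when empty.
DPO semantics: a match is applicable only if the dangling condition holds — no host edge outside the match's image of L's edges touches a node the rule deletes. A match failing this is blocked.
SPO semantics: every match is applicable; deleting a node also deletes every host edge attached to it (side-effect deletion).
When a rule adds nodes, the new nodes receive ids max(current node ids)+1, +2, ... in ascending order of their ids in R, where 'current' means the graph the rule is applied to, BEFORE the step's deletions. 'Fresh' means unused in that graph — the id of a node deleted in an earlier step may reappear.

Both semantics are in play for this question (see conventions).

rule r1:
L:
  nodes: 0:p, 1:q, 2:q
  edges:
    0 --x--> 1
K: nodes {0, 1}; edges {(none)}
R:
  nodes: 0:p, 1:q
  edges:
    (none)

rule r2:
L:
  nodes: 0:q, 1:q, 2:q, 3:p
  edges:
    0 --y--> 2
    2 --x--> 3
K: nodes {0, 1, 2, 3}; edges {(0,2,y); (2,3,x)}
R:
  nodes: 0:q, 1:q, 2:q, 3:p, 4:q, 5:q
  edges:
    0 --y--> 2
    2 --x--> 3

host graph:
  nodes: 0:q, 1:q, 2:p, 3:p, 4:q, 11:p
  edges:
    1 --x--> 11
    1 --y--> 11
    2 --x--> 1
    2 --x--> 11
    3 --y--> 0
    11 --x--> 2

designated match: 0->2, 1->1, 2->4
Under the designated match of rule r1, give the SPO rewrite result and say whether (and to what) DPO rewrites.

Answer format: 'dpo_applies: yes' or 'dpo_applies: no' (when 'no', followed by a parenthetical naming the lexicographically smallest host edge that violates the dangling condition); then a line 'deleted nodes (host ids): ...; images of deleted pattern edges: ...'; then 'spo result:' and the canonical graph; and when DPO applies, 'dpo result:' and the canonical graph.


dpo_applies: yes
deleted nodes (host ids): 4; images of deleted pattern edges: (2,1,x)
spo result:
nodes: 0:q, 1:q, 2:p, 3:p, 11:p
edges: (1,11,x); (1,11,y); (2,11,x); (3,0,y); (11,2,x)
dpo result:
nodes: 0:q, 1:q, 2:p, 3:p, 11:p
edges: (1,11,x); (1,11,y); (2,11,x); (3,0,y); (11,2,x)


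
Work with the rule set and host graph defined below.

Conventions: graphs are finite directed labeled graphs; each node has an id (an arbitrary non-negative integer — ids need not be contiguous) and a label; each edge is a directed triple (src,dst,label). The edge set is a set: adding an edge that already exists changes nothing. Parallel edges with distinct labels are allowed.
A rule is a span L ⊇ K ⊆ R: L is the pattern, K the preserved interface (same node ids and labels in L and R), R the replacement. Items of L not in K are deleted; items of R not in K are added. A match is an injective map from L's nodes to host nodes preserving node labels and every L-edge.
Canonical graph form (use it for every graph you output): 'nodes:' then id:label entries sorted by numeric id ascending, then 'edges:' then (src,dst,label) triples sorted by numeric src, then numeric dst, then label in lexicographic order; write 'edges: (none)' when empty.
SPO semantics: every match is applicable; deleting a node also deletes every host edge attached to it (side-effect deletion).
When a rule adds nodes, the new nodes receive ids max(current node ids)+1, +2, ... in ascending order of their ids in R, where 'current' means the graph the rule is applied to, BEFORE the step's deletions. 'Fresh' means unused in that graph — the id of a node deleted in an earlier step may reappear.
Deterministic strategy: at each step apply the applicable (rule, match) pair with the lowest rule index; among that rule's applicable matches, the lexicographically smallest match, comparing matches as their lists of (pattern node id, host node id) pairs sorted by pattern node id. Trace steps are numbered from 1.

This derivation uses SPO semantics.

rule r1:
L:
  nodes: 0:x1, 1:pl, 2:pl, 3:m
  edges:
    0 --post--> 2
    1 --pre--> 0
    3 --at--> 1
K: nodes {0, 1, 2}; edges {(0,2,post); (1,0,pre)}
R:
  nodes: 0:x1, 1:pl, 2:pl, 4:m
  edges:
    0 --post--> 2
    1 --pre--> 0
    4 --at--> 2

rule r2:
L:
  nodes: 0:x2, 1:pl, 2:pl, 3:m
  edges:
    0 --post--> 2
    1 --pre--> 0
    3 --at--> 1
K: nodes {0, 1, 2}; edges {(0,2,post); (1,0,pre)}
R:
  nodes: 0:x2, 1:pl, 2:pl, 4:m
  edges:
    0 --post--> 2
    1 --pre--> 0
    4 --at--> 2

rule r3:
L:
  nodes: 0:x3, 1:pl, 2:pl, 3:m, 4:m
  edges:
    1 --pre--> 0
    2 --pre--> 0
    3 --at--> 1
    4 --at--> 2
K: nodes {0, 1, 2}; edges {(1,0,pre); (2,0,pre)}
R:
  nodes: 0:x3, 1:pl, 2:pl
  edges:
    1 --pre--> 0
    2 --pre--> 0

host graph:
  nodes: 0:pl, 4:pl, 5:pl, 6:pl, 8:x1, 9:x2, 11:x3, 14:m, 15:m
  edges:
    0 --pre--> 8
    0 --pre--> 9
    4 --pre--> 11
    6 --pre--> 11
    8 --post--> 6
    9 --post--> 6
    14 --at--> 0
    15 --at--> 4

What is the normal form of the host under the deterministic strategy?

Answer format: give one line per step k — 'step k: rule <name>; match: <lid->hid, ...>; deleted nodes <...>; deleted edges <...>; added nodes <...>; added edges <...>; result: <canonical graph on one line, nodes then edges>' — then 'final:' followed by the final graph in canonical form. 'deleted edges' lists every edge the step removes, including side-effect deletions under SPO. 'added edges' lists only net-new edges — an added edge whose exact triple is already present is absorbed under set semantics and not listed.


step 1: rule r1; match: 0->8, 1->0, 2->6, 3->14; deleted nodes 14; deleted edges (14,0,at); added nodes 16; added edges (16,6,at); result: nodes: 0:pl, 4:pl, 5:pl, 6:pl, 8:x1, 9:x2, 11:x3, 15:m, 16:m edges: (0,8,pre); (0,9,pre); (4,11,pre); (6,11,pre); (8,6,post); (9,6,post); (15,4,at); (16,6,at)
step 2: rule r3; match: 0->11, 1->4, 2->6, 3->15, 4->16; deleted nodes 15, 16; deleted edges (15,4,at); (16,6,at); added nodes (none); added edges (none); result: nodes: 0:pl, 4:pl, 5:pl, 6:pl, 8:x1, 9:x2, 11:x3 edges: (0,8,pre); (0,9,pre); (4,11,pre); (6,11,pre); (8,6,post); (9,6,post)
final:
nodes: 0:pl, 4:pl, 5:pl, 6:pl, 8:x1, 9:x2, 11:x3
edges: (0,8,pre); (0,9,pre); (4,11,pre); (6,11,pre); (8,6,post); (9,6,post)


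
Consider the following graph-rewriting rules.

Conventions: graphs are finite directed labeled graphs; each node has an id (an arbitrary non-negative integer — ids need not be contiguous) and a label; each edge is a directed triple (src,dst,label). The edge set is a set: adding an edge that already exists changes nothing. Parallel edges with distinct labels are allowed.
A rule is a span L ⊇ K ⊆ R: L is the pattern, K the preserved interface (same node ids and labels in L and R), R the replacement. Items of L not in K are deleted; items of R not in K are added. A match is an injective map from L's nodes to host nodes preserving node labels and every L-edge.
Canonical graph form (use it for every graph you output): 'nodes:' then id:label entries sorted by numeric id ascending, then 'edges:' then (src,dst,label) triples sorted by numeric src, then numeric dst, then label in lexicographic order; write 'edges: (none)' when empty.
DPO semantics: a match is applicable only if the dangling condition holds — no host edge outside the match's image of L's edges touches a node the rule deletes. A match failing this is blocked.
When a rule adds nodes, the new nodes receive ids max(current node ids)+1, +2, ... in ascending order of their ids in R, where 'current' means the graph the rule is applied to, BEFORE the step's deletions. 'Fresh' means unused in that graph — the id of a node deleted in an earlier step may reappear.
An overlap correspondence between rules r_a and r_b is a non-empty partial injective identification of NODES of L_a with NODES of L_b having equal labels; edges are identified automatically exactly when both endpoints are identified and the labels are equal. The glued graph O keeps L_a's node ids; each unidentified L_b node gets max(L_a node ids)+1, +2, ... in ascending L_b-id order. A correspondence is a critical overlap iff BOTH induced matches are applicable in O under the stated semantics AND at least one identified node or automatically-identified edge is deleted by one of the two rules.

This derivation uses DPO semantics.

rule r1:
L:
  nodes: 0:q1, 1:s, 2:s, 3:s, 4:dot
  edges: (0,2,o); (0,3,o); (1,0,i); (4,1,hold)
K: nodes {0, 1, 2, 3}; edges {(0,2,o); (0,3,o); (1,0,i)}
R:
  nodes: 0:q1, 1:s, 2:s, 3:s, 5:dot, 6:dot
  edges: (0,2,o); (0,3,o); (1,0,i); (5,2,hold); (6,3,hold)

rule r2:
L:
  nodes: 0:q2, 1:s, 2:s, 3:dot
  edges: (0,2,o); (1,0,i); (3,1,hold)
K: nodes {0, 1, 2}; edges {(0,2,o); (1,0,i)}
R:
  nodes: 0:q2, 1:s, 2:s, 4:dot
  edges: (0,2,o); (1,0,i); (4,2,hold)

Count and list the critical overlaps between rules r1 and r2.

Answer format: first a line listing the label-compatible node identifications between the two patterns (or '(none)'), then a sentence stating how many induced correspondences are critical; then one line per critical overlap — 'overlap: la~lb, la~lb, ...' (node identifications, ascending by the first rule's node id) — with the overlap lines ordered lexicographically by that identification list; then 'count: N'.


label-compatible node identifications between L(r1) and L(r2): 1~1, 1~2, 2~1, 2~2, 3~1, 3~2, 4~3
3 of the induced correspondences are critical overlaps of r1 and r2.
overlap: 1~1, 2~2, 4~3
overlap: 1~1, 3~2, 4~3
overlap: 1~1, 4~3
count: 3


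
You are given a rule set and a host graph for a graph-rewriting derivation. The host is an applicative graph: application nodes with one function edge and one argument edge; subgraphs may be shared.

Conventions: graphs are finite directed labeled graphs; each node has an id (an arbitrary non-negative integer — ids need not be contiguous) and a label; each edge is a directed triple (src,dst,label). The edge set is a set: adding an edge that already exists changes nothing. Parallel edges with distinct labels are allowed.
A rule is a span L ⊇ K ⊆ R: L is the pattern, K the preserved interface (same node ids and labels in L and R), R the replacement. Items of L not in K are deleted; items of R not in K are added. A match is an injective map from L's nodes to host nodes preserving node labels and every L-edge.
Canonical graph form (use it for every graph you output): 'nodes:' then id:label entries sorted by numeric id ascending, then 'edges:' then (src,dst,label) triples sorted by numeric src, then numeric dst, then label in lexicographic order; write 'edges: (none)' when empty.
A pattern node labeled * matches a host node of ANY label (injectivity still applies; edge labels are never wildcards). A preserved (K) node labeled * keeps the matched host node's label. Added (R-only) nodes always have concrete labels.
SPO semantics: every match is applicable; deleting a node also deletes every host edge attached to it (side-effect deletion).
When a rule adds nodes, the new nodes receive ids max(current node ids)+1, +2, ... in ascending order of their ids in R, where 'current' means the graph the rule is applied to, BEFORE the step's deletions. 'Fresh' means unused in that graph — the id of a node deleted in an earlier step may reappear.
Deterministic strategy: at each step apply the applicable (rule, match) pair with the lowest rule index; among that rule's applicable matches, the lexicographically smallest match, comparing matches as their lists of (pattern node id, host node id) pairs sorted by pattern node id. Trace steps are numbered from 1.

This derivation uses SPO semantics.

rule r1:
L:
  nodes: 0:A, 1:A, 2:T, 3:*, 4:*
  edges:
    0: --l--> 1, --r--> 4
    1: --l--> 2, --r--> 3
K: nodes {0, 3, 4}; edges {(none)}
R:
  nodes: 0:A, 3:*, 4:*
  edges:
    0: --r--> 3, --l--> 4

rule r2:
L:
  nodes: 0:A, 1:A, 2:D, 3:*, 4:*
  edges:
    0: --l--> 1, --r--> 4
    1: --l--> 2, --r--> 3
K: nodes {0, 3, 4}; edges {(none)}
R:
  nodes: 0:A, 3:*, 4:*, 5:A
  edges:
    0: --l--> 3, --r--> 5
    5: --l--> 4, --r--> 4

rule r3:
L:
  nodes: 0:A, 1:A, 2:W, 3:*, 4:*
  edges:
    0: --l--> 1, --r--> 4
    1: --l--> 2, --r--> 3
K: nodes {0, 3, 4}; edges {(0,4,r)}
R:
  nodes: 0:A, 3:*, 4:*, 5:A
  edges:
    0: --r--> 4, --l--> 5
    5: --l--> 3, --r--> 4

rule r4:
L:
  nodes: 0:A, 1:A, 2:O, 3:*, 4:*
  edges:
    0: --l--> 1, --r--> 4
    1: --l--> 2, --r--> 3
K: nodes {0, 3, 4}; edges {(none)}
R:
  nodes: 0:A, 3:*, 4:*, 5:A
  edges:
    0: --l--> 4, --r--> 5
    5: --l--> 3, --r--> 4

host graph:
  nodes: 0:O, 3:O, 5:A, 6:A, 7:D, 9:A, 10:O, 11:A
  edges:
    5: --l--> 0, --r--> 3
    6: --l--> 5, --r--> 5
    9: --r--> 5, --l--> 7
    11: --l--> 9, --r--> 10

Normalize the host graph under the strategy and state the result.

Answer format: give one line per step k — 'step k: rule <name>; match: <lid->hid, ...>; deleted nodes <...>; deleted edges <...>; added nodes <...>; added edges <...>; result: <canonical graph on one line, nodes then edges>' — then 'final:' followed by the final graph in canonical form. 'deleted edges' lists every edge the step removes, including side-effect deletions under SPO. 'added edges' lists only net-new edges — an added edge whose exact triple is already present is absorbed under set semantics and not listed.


step 1: rule r2; match: 0->11, 1->9, 2->7, 3->5, 4->10; deleted nodes 7, 9; deleted edges (9,5,r); (9,7,l); (11,9,l); (11,10,r); added nodes 12; added edges (11,5,l); (11,12,r); (12,10,l); (12,10,r); result: nodes: 0:O, 3:O, 5:A, 6:A, 10:O, 11:A, 12:A edges: (5,0,l); (5,3,r); (6,5,l); (6,5,r); (11,5,l); (11,12,r); (12,10,l); (12,10,r)
step 2: rule r4; match: 0->11, 1->5, 2->0, 3->3, 4->12; deleted nodes 0, 5; deleted edges (5,0,l); (5,3,r); (6,5,l); (6,5,r); (11,5,l); (11,12,r); added nodes 13; added edges (11,12,l); (11,13,r); (13,3,l); (13,12,r); result: nodes: 3:O, 6:A, 10:O, 11:A, 12:A, 13:A edges: (11,12,l); (11,13,r); (12,10,l); (12,10,r); (13,3,l); (13,12,r)
final:
nodes: 3:O, 6:A, 10:O, 11:A, 12:A, 13:A
edges: (11,12,l); (11,13,r); (12,10,l); (12,10,r); (13,3,l); (13,12,r)
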